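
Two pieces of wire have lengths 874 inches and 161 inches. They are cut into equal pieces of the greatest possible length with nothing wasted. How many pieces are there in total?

Piece length = gcd(874, 161).
874 = 2 × 19 × 23
161 = 7 × 23
gcd(874, 161) = 23.
Total pieces = 874/23 + 161/23 = 38 + 7 = 45.

45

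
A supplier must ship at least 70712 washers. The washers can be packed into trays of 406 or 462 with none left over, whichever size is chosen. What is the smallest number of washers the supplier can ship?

The number of washers must be a common multiple of 406 and 462, so a multiple of their LCM.
406 = 2 × 7 × 29
462 = 2 × 3 × 7 × 11
LCM(406, 462) = 2 × 3 × 7 × 11 × 29 = 13398.
Smallest multiple of 13398 that is ≥ 70712: ⌈70712/13398⌉ × 13398 = 6 × 13398 = 80388.

80388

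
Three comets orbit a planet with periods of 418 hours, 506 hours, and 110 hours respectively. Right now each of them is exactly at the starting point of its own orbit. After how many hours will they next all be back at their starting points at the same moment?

48070 hours

The first simultaneous occurrence is after LCM of the individual periods.
418 = 2 × 11 × 19
506 = 2 × 11 × 23
110 = 2 × 5 × 11
LCM(418, 506, 110) = 2 × 5 × 11 × 19 × 23 = 48070.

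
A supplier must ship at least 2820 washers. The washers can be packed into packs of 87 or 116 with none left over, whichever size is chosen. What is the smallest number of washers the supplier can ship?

3132

The number of washers must be a common multiple of 87 and 116, so a multiple of their LCM.
87 = 3 × 29
116 = 2^2 × 29
LCM(87, 116) = 2^2 × 3 × 29 = 348.
Smallest multiple of 348 that is ≥ 2820: ⌈2820/348⌉ × 348 = 9 × 348 = 3132.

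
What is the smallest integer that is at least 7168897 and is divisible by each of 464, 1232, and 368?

7395696

The integer must be a common multiple of 464, 1232, and 368, so a multiple of their LCM.
464 = 2^4 × 29
1232 = 2^4 × 7 × 11
368 = 2^4 × 23
LCM(464, 1232, 368) = 2^4 × 7 × 11 × 23 × 29 = 821744.
Smallest multiple of 821744 that is ≥ 7168897: ⌈7168897/821744⌉ × 821744 = 9 × 821744 = 7395696.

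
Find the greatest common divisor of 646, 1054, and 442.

34

646 = 2 × 17 × 19
1054 = 2 × 17 × 31
442 = 2 × 13 × 17
gcd(646, 1054, 442) = 2 × 17 = 34.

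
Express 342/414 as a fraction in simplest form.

19/23

342 = 2 × 3^2 × 19
414 = 2 × 3^2 × 23
gcd(342, 414) = 2 × 3^2 = 18.
Divide numerator and denominator by 18: 342/414 = 19/23.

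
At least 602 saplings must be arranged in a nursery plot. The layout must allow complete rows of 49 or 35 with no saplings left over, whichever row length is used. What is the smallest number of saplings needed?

The number of saplings must be a common multiple of 49 and 35, so a multiple of their LCM.
49 = 7^2
35 = 5 × 7
LCM(49, 35) = 5 × 7^2 = 245.
Smallest multiple of 245 that is ≥ 602: ⌈602/245⌉ × 245 = 3 × 245 = 735.

735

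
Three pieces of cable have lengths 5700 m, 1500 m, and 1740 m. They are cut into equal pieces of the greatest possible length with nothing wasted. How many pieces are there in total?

149

Piece length = gcd(5700, 1500, 1740).
5700 = 2^2 × 3 × 5^2 × 19
1500 = 2^2 × 3 × 5^3
1740 = 2^2 × 3 × 5 × 29
gcd(5700, 1500, 1740) = 2^2 × 3 × 5 = 60.
Total pieces = 5700/60 + 1500/60 + 1740/60 = 95 + 25 + 29 = 149.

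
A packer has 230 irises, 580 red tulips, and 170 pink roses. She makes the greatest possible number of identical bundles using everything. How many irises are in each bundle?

Number of bundles = gcd(230, 580, 170).
230 = 2 × 5 × 23
580 = 2^2 × 5 × 29
170 = 2 × 5 × 17
gcd(230, 580, 170) = 2 × 5 = 10.
irises per bundle = 230 / 10 = 23.

23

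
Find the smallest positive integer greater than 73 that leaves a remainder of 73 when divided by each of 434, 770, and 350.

119423

N − 73 must be a common multiple of 434, 770, and 350.
434 = 2 × 7 × 31
770 = 2 × 5 × 7 × 11
350 = 2 × 5^2 × 7
LCM(434, 770, 350) = 2 × 5^2 × 7 × 11 × 31 = 119350.
Smallest N > 73 is LCM + 73 = 119350 + 73 = 119423.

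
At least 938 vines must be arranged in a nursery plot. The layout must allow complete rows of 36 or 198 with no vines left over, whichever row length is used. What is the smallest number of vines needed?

The number of vines must be a common multiple of 36 and 198, so a multiple of their LCM.
36 = 2^2 × 3^2
198 = 2 × 3^2 × 11
LCM(36, 198) = 2^2 × 3^2 × 11 = 396.
Smallest multiple of 396 that is ≥ 938: ⌈938/396⌉ × 396 = 3 × 396 = 1188.

1188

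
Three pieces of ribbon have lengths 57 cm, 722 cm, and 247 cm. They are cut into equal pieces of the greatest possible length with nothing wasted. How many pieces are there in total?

54

Piece length = gcd(57, 722, 247).
57 = 3 × 19
722 = 2 × 19^2
247 = 13 × 19
gcd(57, 722, 247) = 19.
Total pieces = 57/19 + 722/19 + 247/19 = 3 + 38 + 13 = 54.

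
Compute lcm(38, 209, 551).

12122

38 = 2 × 19
209 = 11 × 19
551 = 19 × 29
LCM(38, 209, 551) = 2 × 11 × 19 × 29 = 12122.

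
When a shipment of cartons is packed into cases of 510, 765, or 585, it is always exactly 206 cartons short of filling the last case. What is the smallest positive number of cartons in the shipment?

Being 206 short of a full case of size k means N ≡ −206 (mod k), i.e. N + 206 is a multiple of each size.
510 = 2 × 3 × 5 × 17
765 = 3^2 × 5 × 17
585 = 3^2 × 5 × 13
LCM(510, 765, 585) = 2 × 3^2 × 5 × 13 × 17 = 19890.
Smallest positive N is 19890 − 206 = 19684.

19684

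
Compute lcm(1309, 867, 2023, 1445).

333795

1309 = 7 × 11 × 17
867 = 3 × 17^2
2023 = 7 × 17^2
1445 = 5 × 17^2
LCM(1309, 867, 2023, 1445) = 3 × 5 × 7 × 11 × 17^2 = 333795.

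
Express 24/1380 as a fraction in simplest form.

24 = 2^3 × 3
1380 = 2^2 × 3 × 5 × 23
gcd(24, 1380) = 2^2 × 3 = 12.
Divide numerator and denominator by 12: 24/1380 = 2/115.

2/115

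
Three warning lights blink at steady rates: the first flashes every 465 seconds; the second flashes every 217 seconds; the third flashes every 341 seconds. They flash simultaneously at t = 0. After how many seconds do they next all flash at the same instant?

35805 seconds

The first simultaneous occurrence is after LCM of the individual periods.
465 = 3 × 5 × 31
217 = 7 × 31
341 = 11 × 31
LCM(465, 217, 341) = 3 × 5 × 7 × 11 × 31 = 35805.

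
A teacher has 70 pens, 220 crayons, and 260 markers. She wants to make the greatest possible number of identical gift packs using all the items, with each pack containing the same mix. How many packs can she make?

The pack count must divide each quantity, so the greatest is gcd(70, 220, 260).
70 = 2 × 5 × 7
220 = 2^2 × 5 × 11
260 = 2^2 × 5 × 13
gcd(70, 220, 260) = 2 × 5 = 10.

10 packs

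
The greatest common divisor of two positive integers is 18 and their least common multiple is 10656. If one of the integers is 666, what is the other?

288

For two integers, gcd × lcm = product, so the other is (18 × 10656) / 666 = 191808 / 666 = 288.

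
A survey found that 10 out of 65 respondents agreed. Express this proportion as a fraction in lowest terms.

2/13

10 = 2 × 5
65 = 5 × 13
gcd(10, 65) = 5.
Divide numerator and denominator by 5: 10/65 = 2/13.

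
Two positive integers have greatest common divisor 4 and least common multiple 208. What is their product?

832

For any two positive integers, gcd × lcm = product = 4 × 208 = 832.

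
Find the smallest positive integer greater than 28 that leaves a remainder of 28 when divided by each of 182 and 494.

3486

N − 28 must be a common multiple of 182 and 494.
182 = 2 × 7 × 13
494 = 2 × 13 × 19
LCM(182, 494) = 2 × 7 × 13 × 19 = 3458.
Smallest N > 28 is LCM + 28 = 3458 + 28 = 3486.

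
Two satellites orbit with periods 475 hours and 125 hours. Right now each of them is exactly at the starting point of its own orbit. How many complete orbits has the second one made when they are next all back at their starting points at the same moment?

The first common completion time is the LCM of the periods.
475 = 5^2 × 19
125 = 5^3
LCM(475, 125) = 5^3 × 19 = 2375.
Orbits for period 125: 2375 / 125 = 19.

19 orbits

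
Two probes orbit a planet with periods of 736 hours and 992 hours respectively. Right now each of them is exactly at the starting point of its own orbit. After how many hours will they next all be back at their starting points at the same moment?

They coincide at every common multiple of the periods; the first is the LCM.
736 = 2^5 × 23
992 = 2^5 × 31
LCM(736, 992) = 2^5 × 23 × 31 = 22816.

22816 hours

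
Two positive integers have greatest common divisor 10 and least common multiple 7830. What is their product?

78300

For any two positive integers, gcd × lcm = product = 10 × 7830 = 78300.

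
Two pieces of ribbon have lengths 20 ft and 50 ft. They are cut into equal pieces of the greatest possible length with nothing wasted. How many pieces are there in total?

7

Piece length = gcd(20, 50).
20 = 2^2 × 5
50 = 2 × 5^2
gcd(20, 50) = 2 × 5 = 10.
Total pieces = 20/10 + 50/10 = 2 + 5 = 7.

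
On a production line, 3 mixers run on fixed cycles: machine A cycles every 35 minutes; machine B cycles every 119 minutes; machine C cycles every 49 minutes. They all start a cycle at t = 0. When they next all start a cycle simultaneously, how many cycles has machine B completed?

35 cycles

The first common completion time is the LCM of the periods.
35 = 5 × 7
119 = 7 × 17
49 = 7^2
LCM(35, 119, 49) = 5 × 7^2 × 17 = 4165.
Cycles for period 119: 4165 / 119 = 35.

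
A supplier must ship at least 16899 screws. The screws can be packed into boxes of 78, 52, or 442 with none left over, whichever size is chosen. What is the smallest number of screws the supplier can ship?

The number of screws must be a common multiple of 78, 52, and 442, so a multiple of their LCM.
78 = 2 × 3 × 13
52 = 2^2 × 13
442 = 2 × 13 × 17
LCM(78, 52, 442) = 2^2 × 3 × 13 × 17 = 2652.
Smallest multiple of 2652 that is ≥ 16899: ⌈16899/2652⌉ × 2652 = 7 × 2652 = 18564.

18564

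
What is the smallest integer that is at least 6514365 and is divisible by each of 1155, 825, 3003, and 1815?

The integer must be a common multiple of 1155, 825, 3003, and 1815, so a multiple of their LCM.
1155 = 3 × 5 × 7 × 11
825 = 3 × 5^2 × 11
3003 = 3 × 7 × 11 × 13
1815 = 3 × 5 × 11^2
LCM(1155, 825, 3003, 1815) = 3 × 5^2 × 7 × 11^2 × 13 = 825825.
Smallest multiple of 825825 that is ≥ 6514365: ⌈6514365/825825⌉ × 825825 = 8 × 825825 = 6606600.

6606600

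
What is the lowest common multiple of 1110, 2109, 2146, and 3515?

611610

1110 = 2 × 3 × 5 × 37
2109 = 3 × 19 × 37
2146 = 2 × 29 × 37
3515 = 5 × 19 × 37
LCM(1110, 2109, 2146, 3515) = 2 × 3 × 5 × 19 × 29 × 37 = 611610.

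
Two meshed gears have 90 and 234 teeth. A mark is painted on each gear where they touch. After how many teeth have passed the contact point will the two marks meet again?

They coincide at every common multiple of the periods; the first is the LCM.
90 = 2 × 3^2 × 5
234 = 2 × 3^2 × 13
LCM(90, 234) = 2 × 3^2 × 5 × 13 = 1170.

1170 teeth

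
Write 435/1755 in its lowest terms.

29/117

435 = 3 × 5 × 29
1755 = 3^3 × 5 × 13
gcd(435, 1755) = 3 × 5 = 15.
Divide numerator and denominator by 15: 435/1755 = 29/117.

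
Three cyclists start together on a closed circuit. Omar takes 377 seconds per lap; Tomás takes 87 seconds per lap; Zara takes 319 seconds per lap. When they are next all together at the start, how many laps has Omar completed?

All finish a whole number of cycles simultaneously at t = LCM of the periods.
377 = 13 × 29
87 = 3 × 29
319 = 11 × 29
LCM(377, 87, 319) = 3 × 11 × 13 × 29 = 12441.
Laps for period 377: 12441 / 377 = 33.

33 laps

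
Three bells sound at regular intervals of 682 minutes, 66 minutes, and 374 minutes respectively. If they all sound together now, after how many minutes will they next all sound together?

The first simultaneous occurrence is after LCM of the individual periods.
682 = 2 × 11 × 31
66 = 2 × 3 × 11
374 = 2 × 11 × 17
LCM(682, 66, 374) = 2 × 3 × 11 × 17 × 31 = 34782.

34782 minutes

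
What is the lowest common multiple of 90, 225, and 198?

90 = 2 × 3^2 × 5
225 = 3^2 × 5^2
198 = 2 × 3^2 × 11
LCM(90, 225, 198) = 2 × 3^2 × 5^2 × 11 = 4950.

4950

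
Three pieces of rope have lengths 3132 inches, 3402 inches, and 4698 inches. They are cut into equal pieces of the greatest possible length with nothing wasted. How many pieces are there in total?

Piece length = gcd(3132, 3402, 4698).
3132 = 2^2 × 3^3 × 29
3402 = 2 × 3^5 × 7
4698 = 2 × 3^4 × 29
gcd(3132, 3402, 4698) = 2 × 3^3 = 54.
Total pieces = 3132/54 + 3402/54 + 4698/54 = 58 + 63 + 87 = 208.

208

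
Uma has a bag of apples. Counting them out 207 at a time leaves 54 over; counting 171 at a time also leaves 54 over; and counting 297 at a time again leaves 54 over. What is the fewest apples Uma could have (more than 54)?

N − 54 must be a common multiple of 207, 171, and 297.
207 = 3^2 × 23
171 = 3^2 × 19
297 = 3^3 × 11
LCM(207, 171, 297) = 3^3 × 11 × 19 × 23 = 129789.
Smallest N > 54 is LCM + 54 = 129789 + 54 = 129843.

129843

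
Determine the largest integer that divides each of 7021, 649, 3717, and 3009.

59

7021 = 7 × 17 × 59
649 = 11 × 59
3717 = 3^2 × 7 × 59
3009 = 3 × 17 × 59
gcd(7021, 649, 3717, 3009) = 59.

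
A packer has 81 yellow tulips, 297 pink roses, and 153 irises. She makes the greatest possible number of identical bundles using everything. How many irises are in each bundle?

17

Number of bundles = gcd(81, 297, 153).
81 = 3^4
297 = 3^3 × 11
153 = 3^2 × 17
gcd(81, 297, 153) = 3^2 = 9.
irises per bundle = 153 / 9 = 17.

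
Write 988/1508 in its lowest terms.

19/29

988 = 2^2 × 13 × 19
1508 = 2^2 × 13 × 29
gcd(988, 1508) = 2^2 × 13 = 52.
Divide numerator and denominator by 52: 988/1508 = 19/29.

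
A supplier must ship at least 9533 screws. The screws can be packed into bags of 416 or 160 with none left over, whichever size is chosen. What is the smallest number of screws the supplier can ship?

10400

The number of screws must be a common multiple of 416 and 160, so a multiple of their LCM.
416 = 2^5 × 13
160 = 2^5 × 5
LCM(416, 160) = 2^5 × 5 × 13 = 2080.
Smallest multiple of 2080 that is ≥ 9533: ⌈9533/2080⌉ × 2080 = 5 × 2080 = 10400.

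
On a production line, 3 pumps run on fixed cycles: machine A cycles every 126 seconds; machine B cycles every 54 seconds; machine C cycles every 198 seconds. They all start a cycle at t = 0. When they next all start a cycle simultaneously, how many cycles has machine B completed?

The first common completion time is the LCM of the periods.
126 = 2 × 3^2 × 7
54 = 2 × 3^3
198 = 2 × 3^2 × 11
LCM(126, 54, 198) = 2 × 3^3 × 7 × 11 = 4158.
Cycles for period 54: 4158 / 54 = 77.

77 cycles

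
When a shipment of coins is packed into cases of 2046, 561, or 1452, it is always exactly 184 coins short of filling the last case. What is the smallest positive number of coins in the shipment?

Being 184 short of a full case of size k means N ≡ −184 (mod k), i.e. N + 184 is a multiple of each size.
2046 = 2 × 3 × 11 × 31
561 = 3 × 11 × 17
1452 = 2^2 × 3 × 11^2
LCM(2046, 561, 1452) = 2^2 × 3 × 11^2 × 17 × 31 = 765204.
Smallest positive N is 765204 − 184 = 765020.

765020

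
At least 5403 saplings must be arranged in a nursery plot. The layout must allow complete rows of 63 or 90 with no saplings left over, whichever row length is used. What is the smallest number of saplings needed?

The number of saplings must be a common multiple of 63 and 90, so a multiple of their LCM.
63 = 3^2 × 7
90 = 2 × 3^2 × 5
LCM(63, 90) = 2 × 3^2 × 5 × 7 = 630.
Smallest multiple of 630 that is ≥ 5403: ⌈5403/630⌉ × 630 = 9 × 630 = 5670.

5670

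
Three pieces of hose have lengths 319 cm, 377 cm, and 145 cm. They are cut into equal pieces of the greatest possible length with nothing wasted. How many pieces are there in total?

Piece length = gcd(319, 377, 145).
319 = 11 × 29
377 = 13 × 29
145 = 5 × 29
gcd(319, 377, 145) = 29.
Total pieces = 319/29 + 377/29 + 145/29 = 11 + 13 + 5 = 29.

29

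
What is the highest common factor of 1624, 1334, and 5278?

58

1624 = 2^3 × 7 × 29
1334 = 2 × 23 × 29
5278 = 2 × 7 × 13 × 29
gcd(1624, 1334, 5278) = 2 × 29 = 58.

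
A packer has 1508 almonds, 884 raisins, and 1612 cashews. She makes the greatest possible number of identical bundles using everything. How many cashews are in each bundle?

Number of bundles = gcd(1508, 884, 1612).
1508 = 2^2 × 13 × 29
884 = 2^2 × 13 × 17
1612 = 2^2 × 13 × 31
gcd(1508, 884, 1612) = 2^2 × 13 = 52.
cashews per bundle = 1612 / 52 = 31.

31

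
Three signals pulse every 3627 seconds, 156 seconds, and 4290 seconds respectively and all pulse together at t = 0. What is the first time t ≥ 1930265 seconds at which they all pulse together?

Joint pulses occur at multiples of LCM(3627, 156, 4290).
3627 = 3^2 × 13 × 31
156 = 2^2 × 3 × 13
4290 = 2 × 3 × 5 × 11 × 13
LCM(3627, 156, 4290) = 2^2 × 3^2 × 5 × 11 × 13 × 31 = 797940.
Smallest multiple of 797940 that is ≥ 1930265: ⌈1930265/797940⌉ × 797940 = 3 × 797940 = 2393820.

2393820 seconds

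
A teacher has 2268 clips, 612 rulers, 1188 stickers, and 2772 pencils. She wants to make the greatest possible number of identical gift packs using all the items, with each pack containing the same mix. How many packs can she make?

36 packs

The pack count must divide each quantity, so the greatest is gcd(2268, 612, 1188, 2772).
2268 = 2^2 × 3^4 × 7
612 = 2^2 × 3^2 × 17
1188 = 2^2 × 3^3 × 11
2772 = 2^2 × 3^2 × 7 × 11
gcd(2268, 612, 1188, 2772) = 2^2 × 3^2 = 36.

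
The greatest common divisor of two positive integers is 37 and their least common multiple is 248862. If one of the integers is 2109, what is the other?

For two integers, gcd × lcm = product, so the other is (37 × 248862) / 2109 = 9207894 / 2109 = 4366.

4366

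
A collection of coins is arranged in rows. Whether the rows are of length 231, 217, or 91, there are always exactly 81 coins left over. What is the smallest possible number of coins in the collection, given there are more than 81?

93174

N − 81 must be a common multiple of 231, 217, and 91.
231 = 3 × 7 × 11
217 = 7 × 31
91 = 7 × 13
LCM(231, 217, 91) = 3 × 7 × 11 × 13 × 31 = 93093.
Smallest N > 81 is LCM + 81 = 93093 + 81 = 93174.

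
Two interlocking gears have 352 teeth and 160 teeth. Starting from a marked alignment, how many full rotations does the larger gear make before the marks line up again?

They are all back at their starting positions together after one LCM of the periods.
352 = 2^5 × 11
160 = 2^5 × 5
LCM(352, 160) = 2^5 × 5 × 11 = 1760.
Rotations for period 352: 1760 / 352 = 5.

5 rotations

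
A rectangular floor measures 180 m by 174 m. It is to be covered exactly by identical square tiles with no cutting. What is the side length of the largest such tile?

6 m

By the Euclidean algorithm:
180 = 1 × 174 + 6
174 = 29 × 6 + 0
gcd(180, 174) = 6.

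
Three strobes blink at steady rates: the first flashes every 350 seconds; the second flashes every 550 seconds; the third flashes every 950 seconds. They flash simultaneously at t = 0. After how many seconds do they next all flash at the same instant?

They coincide at every common multiple of the periods; the first is the LCM.
350 = 2 × 5^2 × 7
550 = 2 × 5^2 × 11
950 = 2 × 5^2 × 19
LCM(350, 550, 950) = 2 × 5^2 × 7 × 11 × 19 = 73150.

73150 seconds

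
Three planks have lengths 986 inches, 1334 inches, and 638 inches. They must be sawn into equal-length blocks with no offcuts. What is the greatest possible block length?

58 inches

The block length must divide every plank, so the greatest is gcd(986, 1334, 638).
986 = 2 × 17 × 29
1334 = 2 × 23 × 29
638 = 2 × 11 × 29
gcd(986, 1334, 638) = 2 × 29 = 58.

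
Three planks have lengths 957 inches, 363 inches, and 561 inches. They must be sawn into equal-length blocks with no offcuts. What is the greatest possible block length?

The block length must divide every plank, so the greatest is gcd(957, 363, 561).
957 = 3 × 11 × 29
363 = 3 × 11^2
561 = 3 × 11 × 17
gcd(957, 363, 561) = 3 × 11 = 33.

33 inches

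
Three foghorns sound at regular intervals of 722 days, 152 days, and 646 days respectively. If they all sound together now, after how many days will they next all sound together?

The first simultaneous occurrence is after LCM of the individual periods.
722 = 2 × 19^2
152 = 2^3 × 19
646 = 2 × 17 × 19
LCM(722, 152, 646) = 2^3 × 17 × 19^2 = 49096.

49096 days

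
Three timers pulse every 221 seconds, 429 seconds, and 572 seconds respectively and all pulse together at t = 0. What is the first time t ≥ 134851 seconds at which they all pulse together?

Joint pulses occur at multiples of LCM(221, 429, 572).
221 = 13 × 17
429 = 3 × 11 × 13
572 = 2^2 × 11 × 13
LCM(221, 429, 572) = 2^2 × 3 × 11 × 13 × 17 = 29172.
Smallest multiple of 29172 that is ≥ 134851: ⌈134851/29172⌉ × 29172 = 5 × 29172 = 145860.

145860 seconds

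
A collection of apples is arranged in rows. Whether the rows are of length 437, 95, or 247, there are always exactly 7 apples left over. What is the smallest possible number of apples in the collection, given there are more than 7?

N − 7 must be a common multiple of 437, 95, and 247.
437 = 19 × 23
95 = 5 × 19
247 = 13 × 19
LCM(437, 95, 247) = 5 × 13 × 19 × 23 = 28405.
Smallest N > 7 is LCM + 7 = 28405 + 7 = 28412.

28412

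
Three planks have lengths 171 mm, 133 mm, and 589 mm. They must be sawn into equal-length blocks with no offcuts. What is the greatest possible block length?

19 mm

This is the greatest common divisor of 171, 133, and 589.
171 = 3^2 × 19
133 = 7 × 19
589 = 19 × 31
gcd(171, 133, 589) = 19.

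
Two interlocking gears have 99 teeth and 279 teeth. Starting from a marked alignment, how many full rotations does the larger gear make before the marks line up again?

The first common completion time is the LCM of the periods.
99 = 3^2 × 11
279 = 3^2 × 31
LCM(99, 279) = 3^2 × 11 × 31 = 3069.
Rotations for period 279: 3069 / 279 = 11.

11 rotations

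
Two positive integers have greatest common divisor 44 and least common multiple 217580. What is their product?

9573520

For any two positive integers, gcd × lcm = product = 44 × 217580 = 9573520.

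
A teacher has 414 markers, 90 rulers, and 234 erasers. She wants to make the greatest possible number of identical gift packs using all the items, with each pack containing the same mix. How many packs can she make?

The pack count must divide each quantity, so the greatest is gcd(414, 90, 234).
414 = 2 × 3^2 × 23
90 = 2 × 3^2 × 5
234 = 2 × 3^2 × 13
gcd(414, 90, 234) = 2 × 3^2 = 18.

18 packs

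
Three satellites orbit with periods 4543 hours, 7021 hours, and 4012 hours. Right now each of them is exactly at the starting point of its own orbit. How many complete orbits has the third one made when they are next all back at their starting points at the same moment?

The first common completion time is the LCM of the periods.
4543 = 7 × 11 × 59
7021 = 7 × 17 × 59
4012 = 2^2 × 17 × 59
LCM(4543, 7021, 4012) = 2^2 × 7 × 11 × 17 × 59 = 308924.
Orbits for period 4012: 308924 / 4012 = 77.

77 orbits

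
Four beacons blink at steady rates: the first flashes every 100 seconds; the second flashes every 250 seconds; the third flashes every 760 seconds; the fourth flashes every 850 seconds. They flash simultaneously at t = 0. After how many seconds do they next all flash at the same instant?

We need the least common multiple of the intervals.
100 = 2^2 × 5^2
250 = 2 × 5^3
760 = 2^3 × 5 × 19
850 = 2 × 5^2 × 17
LCM(100, 250, 760, 850) = 2^3 × 5^3 × 17 × 19 = 323000.

323000 seconds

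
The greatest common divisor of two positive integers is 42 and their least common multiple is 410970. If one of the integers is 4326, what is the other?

For two integers, gcd × lcm = product, so the other is (42 × 410970) / 4326 = 17260740 / 4326 = 3990.

3990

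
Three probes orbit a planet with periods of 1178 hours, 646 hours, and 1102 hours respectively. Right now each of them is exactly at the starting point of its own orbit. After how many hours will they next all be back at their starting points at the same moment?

580754 hours

The first simultaneous occurrence is after LCM of the individual periods.
1178 = 2 × 19 × 31
646 = 2 × 17 × 19
1102 = 2 × 19 × 29
LCM(1178, 646, 1102) = 2 × 17 × 19 × 29 × 31 = 580754.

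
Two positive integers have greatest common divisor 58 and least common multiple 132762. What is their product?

For any two positive integers, gcd × lcm = product = 58 × 132762 = 7700196.

7700196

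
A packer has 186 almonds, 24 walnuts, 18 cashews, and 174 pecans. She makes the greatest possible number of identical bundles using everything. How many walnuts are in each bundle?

4

Number of bundles = gcd(186, 24, 18, 174).
186 = 2 × 3 × 31
24 = 2^3 × 3
18 = 2 × 3^2
174 = 2 × 3 × 29
gcd(186, 24, 18, 174) = 2 × 3 = 6.
walnuts per bundle = 24 / 6 = 4.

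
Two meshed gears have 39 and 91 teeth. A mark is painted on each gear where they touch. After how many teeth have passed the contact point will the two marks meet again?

273 teeth

They coincide at every common multiple of the periods; the first is the LCM.
39 = 3 × 13
91 = 7 × 13
LCM(39, 91) = 3 × 7 × 13 = 273.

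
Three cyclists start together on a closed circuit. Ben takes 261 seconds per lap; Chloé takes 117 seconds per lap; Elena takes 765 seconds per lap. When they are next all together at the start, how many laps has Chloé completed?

2465 laps

They are all back at their starting positions together after one LCM of the periods.
261 = 3^2 × 29
117 = 3^2 × 13
765 = 3^2 × 5 × 17
LCM(261, 117, 765) = 3^2 × 5 × 13 × 17 × 29 = 288405.
Laps for period 117: 288405 / 117 = 2465.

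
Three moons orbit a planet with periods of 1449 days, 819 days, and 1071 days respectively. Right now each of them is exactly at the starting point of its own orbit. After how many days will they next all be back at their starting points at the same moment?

320229 days

The first simultaneous occurrence is after LCM of the individual periods.
1449 = 3^2 × 7 × 23
819 = 3^2 × 7 × 13
1071 = 3^2 × 7 × 17
LCM(1449, 819, 1071) = 3^2 × 7 × 13 × 17 × 23 = 320229.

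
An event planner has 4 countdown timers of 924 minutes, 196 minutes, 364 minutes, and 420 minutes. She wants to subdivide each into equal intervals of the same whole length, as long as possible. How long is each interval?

The interval must divide each timer length; the longest such is the gcd.
924 = 2^2 × 3 × 7 × 11
196 = 2^2 × 7^2
364 = 2^2 × 7 × 13
420 = 2^2 × 3 × 5 × 7
gcd(924, 196, 364, 420) = 2^2 × 7 = 28.

28 minutes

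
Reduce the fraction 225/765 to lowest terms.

225 = 3^2 × 5^2
765 = 3^2 × 5 × 17
gcd(225, 765) = 3^2 × 5 = 45.
Divide numerator and denominator by 45: 225/765 = 5/17.

5/17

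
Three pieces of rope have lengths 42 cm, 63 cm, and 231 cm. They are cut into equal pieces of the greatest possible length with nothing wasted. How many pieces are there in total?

Piece length = gcd(42, 63, 231).
42 = 2 × 3 × 7
63 = 3^2 × 7
231 = 3 × 7 × 11
gcd(42, 63, 231) = 3 × 7 = 21.
Total pieces = 42/21 + 63/21 + 231/21 = 2 + 3 + 11 = 16.

16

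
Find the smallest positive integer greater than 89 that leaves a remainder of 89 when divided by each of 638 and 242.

7107

N − 89 must be a common multiple of 638 and 242.
638 = 2 × 11 × 29
242 = 2 × 11^2
LCM(638, 242) = 2 × 11^2 × 29 = 7018.
Smallest N > 89 is LCM + 89 = 7018 + 89 = 7107.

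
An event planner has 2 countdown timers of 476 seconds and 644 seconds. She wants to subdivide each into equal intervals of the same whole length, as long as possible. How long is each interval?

28 seconds

The interval must divide each timer length; the longest such is the gcd.
476 = 2^2 × 7 × 17
644 = 2^2 × 7 × 23
gcd(476, 644) = 2^2 × 7 = 28.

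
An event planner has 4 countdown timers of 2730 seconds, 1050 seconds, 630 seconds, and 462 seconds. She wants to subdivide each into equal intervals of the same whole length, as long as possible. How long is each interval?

42 seconds

The interval must divide each timer length; the longest such is the gcd.
2730 = 2 × 3 × 5 × 7 × 13
1050 = 2 × 3 × 5^2 × 7
630 = 2 × 3^2 × 5 × 7
462 = 2 × 3 × 7 × 11
gcd(2730, 1050, 630, 462) = 2 × 3 × 7 = 42.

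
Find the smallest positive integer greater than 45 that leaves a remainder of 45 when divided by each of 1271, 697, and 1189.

626648

N − 45 must be a common multiple of 1271, 697, and 1189.
1271 = 31 × 41
697 = 17 × 41
1189 = 29 × 41
LCM(1271, 697, 1189) = 17 × 29 × 31 × 41 = 626603.
Smallest N > 45 is LCM + 45 = 626603 + 45 = 626648.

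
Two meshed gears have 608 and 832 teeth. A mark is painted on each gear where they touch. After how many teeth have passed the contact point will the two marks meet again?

We need the least common multiple of the intervals.
608 = 2^5 × 19
832 = 2^6 × 13
LCM(608, 832) = 2^6 × 13 × 19 = 15808.

15808 teeth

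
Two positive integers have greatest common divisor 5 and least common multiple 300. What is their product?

1500

For any two positive integers, gcd × lcm = product = 5 × 300 = 1500.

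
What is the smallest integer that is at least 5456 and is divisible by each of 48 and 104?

The integer must be a common multiple of 48 and 104, so a multiple of their LCM.
48 = 2^4 × 3
104 = 2^3 × 13
LCM(48, 104) = 2^4 × 3 × 13 = 624.
Smallest multiple of 624 that is ≥ 5456: ⌈5456/624⌉ × 624 = 9 × 624 = 5616.

5616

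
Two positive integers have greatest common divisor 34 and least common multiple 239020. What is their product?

8126680

For any two positive integers, gcd × lcm = product = 34 × 239020 = 8126680.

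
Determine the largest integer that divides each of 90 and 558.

18

90 = 2 × 3^2 × 5
558 = 2 × 3^2 × 31
gcd(90, 558) = 2 × 3^2 = 18.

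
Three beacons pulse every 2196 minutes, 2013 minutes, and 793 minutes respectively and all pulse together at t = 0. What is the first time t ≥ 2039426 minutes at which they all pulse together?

Joint pulses occur at multiples of LCM(2196, 2013, 793).
2196 = 2^2 × 3^2 × 61
2013 = 3 × 11 × 61
793 = 13 × 61
LCM(2196, 2013, 793) = 2^2 × 3^2 × 11 × 13 × 61 = 314028.
Smallest multiple of 314028 that is ≥ 2039426: ⌈2039426/314028⌉ × 314028 = 7 × 314028 = 2198196.

2198196 minutes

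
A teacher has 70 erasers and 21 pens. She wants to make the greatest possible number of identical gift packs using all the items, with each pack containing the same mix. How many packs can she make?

7 packs

The pack count must divide each quantity, so the greatest is gcd(70, 21).
70 = 2 × 5 × 7
21 = 3 × 7
gcd(70, 21) = 7.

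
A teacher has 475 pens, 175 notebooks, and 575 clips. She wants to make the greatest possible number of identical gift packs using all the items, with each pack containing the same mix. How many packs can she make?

25 packs

The pack count must divide each quantity, so the greatest is gcd(475, 175, 575).
475 = 5^2 × 19
175 = 5^2 × 7
575 = 5^2 × 23
gcd(475, 175, 575) = 5^2 = 25.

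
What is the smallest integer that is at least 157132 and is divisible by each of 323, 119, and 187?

174097

The integer must be a common multiple of 323, 119, and 187, so a multiple of their LCM.
323 = 17 × 19
119 = 7 × 17
187 = 11 × 17
LCM(323, 119, 187) = 7 × 11 × 17 × 19 = 24871.
Smallest multiple of 24871 that is ≥ 157132: ⌈157132/24871⌉ × 24871 = 7 × 24871 = 174097.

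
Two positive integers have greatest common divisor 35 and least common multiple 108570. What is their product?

For any two positive integers, gcd × lcm = product = 35 × 108570 = 3799950.

3799950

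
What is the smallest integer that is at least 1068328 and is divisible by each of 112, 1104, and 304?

The integer must be a common multiple of 112, 1104, and 304, so a multiple of their LCM.
112 = 2^4 × 7
1104 = 2^4 × 3 × 23
304 = 2^4 × 19
LCM(112, 1104, 304) = 2^4 × 3 × 7 × 19 × 23 = 146832.
Smallest multiple of 146832 that is ≥ 1068328: ⌈1068328/146832⌉ × 146832 = 8 × 146832 = 1174656.

1174656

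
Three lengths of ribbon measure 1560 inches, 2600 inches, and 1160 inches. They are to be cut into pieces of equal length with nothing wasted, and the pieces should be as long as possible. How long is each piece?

40 inches

The greatest length dividing all of 1560, 2600, and 1160 is their gcd.
1560 = 2^3 × 3 × 5 × 13
2600 = 2^3 × 5^2 × 13
1160 = 2^3 × 5 × 29
gcd(1560, 2600, 1160) = 2^3 × 5 = 40.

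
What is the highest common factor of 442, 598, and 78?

26

442 = 2 × 13 × 17
598 = 2 × 13 × 23
78 = 2 × 3 × 13
gcd(442, 598, 78) = 2 × 13 = 26.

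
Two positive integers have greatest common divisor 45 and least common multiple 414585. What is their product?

18656325

For any two positive integers, gcd × lcm = product = 45 × 414585 = 18656325.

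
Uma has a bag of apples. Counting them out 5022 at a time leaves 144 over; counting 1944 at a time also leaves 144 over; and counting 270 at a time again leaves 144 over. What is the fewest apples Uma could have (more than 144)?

301464

N − 144 must be a common multiple of 5022, 1944, and 270.
5022 = 2 × 3^4 × 31
1944 = 2^3 × 3^5
270 = 2 × 3^3 × 5
LCM(5022, 1944, 270) = 2^3 × 3^5 × 5 × 31 = 301320.
Smallest N > 144 is LCM + 144 = 301320 + 144 = 301464.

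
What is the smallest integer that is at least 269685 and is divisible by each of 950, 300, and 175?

The integer must be a common multiple of 950, 300, and 175, so a multiple of their LCM.
950 = 2 × 5^2 × 19
300 = 2^2 × 3 × 5^2
175 = 5^2 × 7
LCM(950, 300, 175) = 2^2 × 3 × 5^2 × 7 × 19 = 39900.
Smallest multiple of 39900 that is ≥ 269685: ⌈269685/39900⌉ × 39900 = 7 × 39900 = 279300.

279300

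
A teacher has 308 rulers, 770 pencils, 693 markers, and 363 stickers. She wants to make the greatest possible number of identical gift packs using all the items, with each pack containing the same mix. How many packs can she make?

The pack count must divide each quantity, so the greatest is gcd(308, 770, 693, 363).
308 = 2^2 × 7 × 11
770 = 2 × 5 × 7 × 11
693 = 3^2 × 7 × 11
363 = 3 × 11^2
gcd(308, 770, 693, 363) = 11.

11 packs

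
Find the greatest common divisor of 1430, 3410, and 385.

55

1430 = 2 × 5 × 11 × 13
3410 = 2 × 5 × 11 × 31
385 = 5 × 7 × 11
gcd(1430, 3410, 385) = 5 × 11 = 55.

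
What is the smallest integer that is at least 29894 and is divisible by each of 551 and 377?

The integer must be a common multiple of 551 and 377, so a multiple of their LCM.
551 = 19 × 29
377 = 13 × 29
LCM(551, 377) = 13 × 19 × 29 = 7163.
Smallest multiple of 7163 that is ≥ 29894: ⌈29894/7163⌉ × 7163 = 5 × 7163 = 35815.

35815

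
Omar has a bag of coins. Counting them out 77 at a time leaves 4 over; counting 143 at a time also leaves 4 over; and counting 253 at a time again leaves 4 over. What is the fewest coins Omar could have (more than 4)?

N − 4 must be a common multiple of 77, 143, and 253.
77 = 7 × 11
143 = 11 × 13
253 = 11 × 23
LCM(77, 143, 253) = 7 × 11 × 13 × 23 = 23023.
Smallest N > 4 is LCM + 4 = 23023 + 4 = 23027.

23027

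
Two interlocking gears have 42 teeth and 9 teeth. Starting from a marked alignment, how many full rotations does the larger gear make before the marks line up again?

They are all back at their starting positions together after one LCM of the periods.
42 = 2 × 3 × 7
9 = 3^2
LCM(42, 9) = 2 × 3^2 × 7 = 126.
Rotations for period 42: 126 / 42 = 3.

3 rotations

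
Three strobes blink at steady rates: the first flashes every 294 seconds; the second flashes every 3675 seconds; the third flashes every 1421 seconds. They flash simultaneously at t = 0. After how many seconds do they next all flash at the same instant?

213150 seconds

They coincide at every common multiple of the periods; the first is the LCM.
294 = 2 × 3 × 7^2
3675 = 3 × 5^2 × 7^2
1421 = 7^2 × 29
LCM(294, 3675, 1421) = 2 × 3 × 5^2 × 7^2 × 29 = 213150.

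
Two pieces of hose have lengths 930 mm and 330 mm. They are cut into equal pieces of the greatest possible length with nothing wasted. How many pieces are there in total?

Piece length = gcd(930, 330).
930 = 2 × 3 × 5 × 31
330 = 2 × 3 × 5 × 11
gcd(930, 330) = 2 × 3 × 5 = 30.
Total pieces = 930/30 + 330/30 = 31 + 11 = 42.

42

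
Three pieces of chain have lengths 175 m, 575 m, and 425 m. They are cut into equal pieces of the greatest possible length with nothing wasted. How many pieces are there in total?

Piece length = gcd(175, 575, 425).
175 = 5^2 × 7
575 = 5^2 × 23
425 = 5^2 × 17
gcd(175, 575, 425) = 5^2 = 25.
Total pieces = 175/25 + 575/25 + 425/25 = 7 + 23 + 17 = 47.

47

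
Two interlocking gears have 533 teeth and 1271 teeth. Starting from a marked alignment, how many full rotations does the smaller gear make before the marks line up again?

31 rotations

The first common completion time is the LCM of the periods.
533 = 13 × 41
1271 = 31 × 41
LCM(533, 1271) = 13 × 31 × 41 = 16523.
Rotations for period 533: 16523 / 533 = 31.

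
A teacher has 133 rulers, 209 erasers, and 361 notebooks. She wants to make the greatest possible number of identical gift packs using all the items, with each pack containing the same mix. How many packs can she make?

19 packs

The pack count must divide each quantity, so the greatest is gcd(133, 209, 361).
133 = 7 × 19
209 = 11 × 19
361 = 19^2
gcd(133, 209, 361) = 19.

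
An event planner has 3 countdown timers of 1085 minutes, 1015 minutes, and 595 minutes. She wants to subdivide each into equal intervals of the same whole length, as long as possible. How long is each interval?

35 minutes

The interval must divide each timer length; the longest such is the gcd.
1085 = 5 × 7 × 31
1015 = 5 × 7 × 29
595 = 5 × 7 × 17
gcd(1085, 1015, 595) = 5 × 7 = 35.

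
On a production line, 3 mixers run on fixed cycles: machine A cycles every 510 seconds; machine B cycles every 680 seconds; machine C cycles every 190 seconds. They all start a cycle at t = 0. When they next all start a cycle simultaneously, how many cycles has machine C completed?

204 cycles

All finish a whole number of cycles simultaneously at t = LCM of the periods.
510 = 2 × 3 × 5 × 17
680 = 2^3 × 5 × 17
190 = 2 × 5 × 19
LCM(510, 680, 190) = 2^3 × 3 × 5 × 17 × 19 = 38760.
Cycles for period 190: 38760 / 190 = 204.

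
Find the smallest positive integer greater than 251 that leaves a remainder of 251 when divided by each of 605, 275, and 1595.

87976

N − 251 must be a common multiple of 605, 275, and 1595.
605 = 5 × 11^2
275 = 5^2 × 11
1595 = 5 × 11 × 29
LCM(605, 275, 1595) = 5^2 × 11^2 × 29 = 87725.
Smallest N > 251 is LCM + 251 = 87725 + 251 = 87976.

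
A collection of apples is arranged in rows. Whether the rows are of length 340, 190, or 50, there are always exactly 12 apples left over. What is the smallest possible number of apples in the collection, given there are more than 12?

N − 12 must be a common multiple of 340, 190, and 50.
340 = 2^2 × 5 × 17
190 = 2 × 5 × 19
50 = 2 × 5^2
LCM(340, 190, 50) = 2^2 × 5^2 × 17 × 19 = 32300.
Smallest N > 12 is LCM + 12 = 32300 + 12 = 32312.

32312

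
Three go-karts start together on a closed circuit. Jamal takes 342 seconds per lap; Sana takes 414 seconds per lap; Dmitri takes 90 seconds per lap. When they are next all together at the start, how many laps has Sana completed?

95 laps

They are all back at their starting positions together after one LCM of the periods.
342 = 2 × 3^2 × 19
414 = 2 × 3^2 × 23
90 = 2 × 3^2 × 5
LCM(342, 414, 90) = 2 × 3^2 × 5 × 19 × 23 = 39330.
Laps for period 414: 39330 / 414 = 95.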